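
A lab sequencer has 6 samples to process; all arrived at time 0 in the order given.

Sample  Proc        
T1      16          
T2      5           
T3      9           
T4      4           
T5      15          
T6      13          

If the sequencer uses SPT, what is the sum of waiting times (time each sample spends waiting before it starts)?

108

SPT (increasing processing time): T4 T2 T3 T6 T5 T1.
T4: waits 0, runs 0→4
T2: waits 4, runs 4→9
T3: waits 9, runs 9→18
T6: waits 18, runs 18→31
T5: waits 31, runs 31→46
T1: waits 46, runs 46→62
Sum = 0+4+9+18+31+46 = 108.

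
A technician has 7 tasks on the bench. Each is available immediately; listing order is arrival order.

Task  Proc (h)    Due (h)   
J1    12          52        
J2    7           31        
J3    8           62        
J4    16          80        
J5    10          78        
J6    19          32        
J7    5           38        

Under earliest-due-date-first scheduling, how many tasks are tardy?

0

EDD (increasing due date): J2 J6 J7 J1 J3 J5 J4.
J2: 0→7, due 31, tardiness 0
J6: 7→26, due 32, tardiness 0
J7: 26→31, due 38, tardiness 0
J1: 31→43, due 52, tardiness 0
J3: 43→51, due 62, tardiness 0
J5: 51→61, due 78, tardiness 0
J4: 61→77, due 80, tardiness 0
Late tasks: 0.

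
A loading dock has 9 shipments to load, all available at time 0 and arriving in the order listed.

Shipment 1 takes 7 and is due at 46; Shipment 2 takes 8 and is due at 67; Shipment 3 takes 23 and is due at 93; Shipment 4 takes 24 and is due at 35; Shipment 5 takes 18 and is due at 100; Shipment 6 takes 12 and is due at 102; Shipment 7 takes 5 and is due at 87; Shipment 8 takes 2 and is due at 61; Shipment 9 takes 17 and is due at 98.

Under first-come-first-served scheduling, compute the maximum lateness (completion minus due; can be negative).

38

FIFO (arrival order): Shipment 1 Shipment 2 Shipment 3 Shipment 4 Shipment 5 Shipment 6 Shipment 7 Shipment 8 Shipment 9.
Shipment 1: 0→7, due 46, lateness -39
Shipment 2: 7→15, due 67, lateness -52
Shipment 3: 15→38, due 93, lateness -55
Shipment 4: 38→62, due 35, lateness 27
Shipment 5: 62→80, due 100, lateness -20
Shipment 6: 80→92, due 102, lateness -10
Shipment 7: 92→97, due 87, lateness 10
Shipment 8: 97→99, due 61, lateness 38
Shipment 9: 99→116, due 98, lateness 18
Maximum = 38.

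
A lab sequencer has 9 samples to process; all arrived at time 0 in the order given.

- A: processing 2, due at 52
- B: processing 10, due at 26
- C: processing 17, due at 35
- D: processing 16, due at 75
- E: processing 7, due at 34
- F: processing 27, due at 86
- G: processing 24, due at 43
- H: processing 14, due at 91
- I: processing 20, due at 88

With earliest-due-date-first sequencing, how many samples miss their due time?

6

EDD (increasing due date): B E C G A D F I H.
B: 0→10, due 26, tardiness 0
E: 10→17, due 34, tardiness 0
C: 17→34, due 35, tardiness 0
G: 34→58, due 43, tardiness 15
A: 58→60, due 52, tardiness 8
D: 60→76, due 75, tardiness 1
F: 76→103, due 86, tardiness 17
I: 103→123, due 88, tardiness 35
H: 123→137, due 91, tardiness 46
Late samples: 6.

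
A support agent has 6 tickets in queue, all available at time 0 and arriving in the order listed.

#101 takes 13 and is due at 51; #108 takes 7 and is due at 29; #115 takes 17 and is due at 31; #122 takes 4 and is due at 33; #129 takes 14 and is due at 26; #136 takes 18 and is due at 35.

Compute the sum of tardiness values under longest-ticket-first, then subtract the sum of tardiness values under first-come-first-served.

37

LPT (decreasing processing time): #136 #115 #129 #101 #108 #122.
#136: 0→18, due 35, tardiness 0
#115: 18→35, due 31, tardiness 4
#129: 35→49, due 26, tardiness 23
#101: 49→62, due 51, tardiness 11
#108: 62→69, due 29, tardiness 40
#122: 69→73, due 33, tardiness 40
Sum = 0+4+23+11+40+40 = 118.
FIFO (arrival order): #101 #108 #115 #122 #129 #136.
#101: 0→13, due 51, tardiness 0
#108: 13→20, due 29, tardiness 0
#115: 20→37, due 31, tardiness 6
#122: 37→41, due 33, tardiness 8
#129: 41→55, due 26, tardiness 29
#136: 55→73, due 35, tardiness 38
Sum = 0+0+6+8+29+38 = 81.
Difference = 118 − 81 = 37.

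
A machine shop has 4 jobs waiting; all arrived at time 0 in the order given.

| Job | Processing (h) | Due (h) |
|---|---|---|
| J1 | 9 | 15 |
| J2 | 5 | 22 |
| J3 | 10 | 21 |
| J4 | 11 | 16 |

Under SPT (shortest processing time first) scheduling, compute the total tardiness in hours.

22

SPT (increasing processing time): J2 J1 J3 J4.
J2: 0→5, due 22, tardiness 0
J1: 5→14, due 15, tardiness 0
J3: 14→24, due 21, tardiness 3
J4: 24→35, due 16, tardiness 19
Sum = 0+0+3+19 = 22.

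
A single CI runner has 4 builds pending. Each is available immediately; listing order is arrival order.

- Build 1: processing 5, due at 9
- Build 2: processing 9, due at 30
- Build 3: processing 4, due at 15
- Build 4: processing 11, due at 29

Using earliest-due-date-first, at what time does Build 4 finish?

20

EDD (increasing due date): Build 1 Build 3 Build 4 Build 2.
Build 1: 0→5
Build 3: 5→9
Build 4: 9→20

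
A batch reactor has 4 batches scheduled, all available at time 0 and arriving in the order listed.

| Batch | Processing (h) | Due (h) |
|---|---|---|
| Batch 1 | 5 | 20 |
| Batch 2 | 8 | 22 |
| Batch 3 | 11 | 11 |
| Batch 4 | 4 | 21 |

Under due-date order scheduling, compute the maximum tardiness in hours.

6

EDD (increasing due date): Batch 3 Batch 1 Batch 4 Batch 2.
Batch 3: 0→11, due 11, tardiness 0
Batch 1: 11→16, due 20, tardiness 0
Batch 4: 16→20, due 21, tardiness 0
Batch 2: 20→28, due 22, tardiness 6
Maximum = 6.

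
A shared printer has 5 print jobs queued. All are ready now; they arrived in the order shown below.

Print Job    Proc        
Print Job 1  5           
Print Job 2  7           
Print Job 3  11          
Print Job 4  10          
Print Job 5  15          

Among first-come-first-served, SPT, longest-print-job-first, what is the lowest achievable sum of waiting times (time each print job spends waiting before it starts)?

72

FIFO (arrival order): Print Job 1 Print Job 2 Print Job 3 Print Job 4 Print Job 5.
Print Job 1: waits 0, runs 0→5
Print Job 2: waits 5, runs 5→12
Print Job 3: waits 12, runs 12→23
Print Job 4: waits 23, runs 23→33
Print Job 5: waits 33, runs 33→48
Sum = 0+5+12+23+33 = 73.
SPT (increasing processing time): Print Job 1 Print Job 2 Print Job 4 Print Job 3 Print Job 5.
Print Job 1: waits 0, runs 0→5
Print Job 2: waits 5, runs 5→12
Print Job 4: waits 12, runs 12→22
Print Job 3: waits 22, runs 22→33
Print Job 5: waits 33, runs 33→48
Sum = 0+5+12+22+33 = 72.
LPT (decreasing processing time): Print Job 5 Print Job 3 Print Job 4 Print Job 2 Print Job 1.
Print Job 5: waits 0, runs 0→15
Print Job 3: waits 15, runs 15→26
Print Job 4: waits 26, runs 26→36
Print Job 2: waits 36, runs 36→43
Print Job 1: waits 43, runs 43→48
Sum = 0+15+26+36+43 = 120.
FIFO 73, SPT 72, LPT 120 → minimum 72.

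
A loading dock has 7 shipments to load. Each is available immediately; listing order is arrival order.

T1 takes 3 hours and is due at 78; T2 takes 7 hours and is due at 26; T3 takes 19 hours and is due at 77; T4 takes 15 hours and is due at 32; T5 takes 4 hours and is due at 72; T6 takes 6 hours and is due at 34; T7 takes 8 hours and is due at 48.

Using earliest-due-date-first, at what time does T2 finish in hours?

EDD (increasing due date): T2 T4 T6 T7 T5 T3 T1.
T2: 0→7

7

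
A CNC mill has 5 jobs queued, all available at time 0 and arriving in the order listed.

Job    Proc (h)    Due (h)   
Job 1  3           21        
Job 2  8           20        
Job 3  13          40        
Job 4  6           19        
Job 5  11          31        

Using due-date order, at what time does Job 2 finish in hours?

14

EDD (increasing due date): Job 4 Job 2 Job 1 Job 5 Job 3.
Job 4: 0→6
Job 2: 6→14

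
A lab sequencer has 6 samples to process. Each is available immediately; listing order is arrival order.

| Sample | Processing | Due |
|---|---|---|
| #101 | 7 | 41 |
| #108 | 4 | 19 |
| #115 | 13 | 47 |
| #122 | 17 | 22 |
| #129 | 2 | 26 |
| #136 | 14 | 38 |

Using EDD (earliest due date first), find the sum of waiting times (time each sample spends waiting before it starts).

EDD (increasing due date): #108 #122 #129 #136 #101 #115.
#108: waits 0, runs 0→4
#122: waits 4, runs 4→21
#129: waits 21, runs 21→23
#136: waits 23, runs 23→37
#101: waits 37, runs 37→44
#115: waits 44, runs 44→57
Sum = 0+4+21+23+37+44 = 129.

129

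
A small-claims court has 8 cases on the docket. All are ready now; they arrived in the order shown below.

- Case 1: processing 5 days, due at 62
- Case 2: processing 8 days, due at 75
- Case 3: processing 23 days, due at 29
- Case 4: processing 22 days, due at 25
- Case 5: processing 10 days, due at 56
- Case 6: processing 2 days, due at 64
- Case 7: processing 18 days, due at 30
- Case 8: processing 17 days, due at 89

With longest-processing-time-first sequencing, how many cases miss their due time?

6

LPT (decreasing processing time): Case 3 Case 4 Case 7 Case 8 Case 5 Case 2 Case 1 Case 6.
Case 3: 0→23, due 29, tardiness 0
Case 4: 23→45, due 25, tardiness 20
Case 7: 45→63, due 30, tardiness 33
Case 8: 63→80, due 89, tardiness 0
Case 5: 80→90, due 56, tardiness 34
Case 2: 90→98, due 75, tardiness 23
Case 1: 98→103, due 62, tardiness 41
Case 6: 103→105, due 64, tardiness 41
Late cases: 6.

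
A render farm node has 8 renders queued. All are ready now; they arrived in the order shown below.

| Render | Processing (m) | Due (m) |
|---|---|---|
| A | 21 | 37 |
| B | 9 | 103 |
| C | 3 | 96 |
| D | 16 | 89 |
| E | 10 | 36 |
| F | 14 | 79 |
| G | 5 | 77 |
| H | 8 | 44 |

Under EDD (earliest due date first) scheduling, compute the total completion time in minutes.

EDD (increasing due date): E A H G F D C B.
E: 0→10
A: 10→31
H: 31→39
G: 39→44
F: 44→58
D: 58→74
C: 74→77
B: 77→86
Sum = 10+31+39+44+58+74+77+86 = 419.

419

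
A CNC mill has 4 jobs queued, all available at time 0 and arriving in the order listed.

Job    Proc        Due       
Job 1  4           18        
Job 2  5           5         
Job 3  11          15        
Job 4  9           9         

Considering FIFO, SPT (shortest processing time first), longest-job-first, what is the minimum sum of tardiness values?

FIFO (arrival order): Job 1 Job 2 Job 3 Job 4.
Job 1: 0→4, due 18, tardiness 0
Job 2: 4→9, due 5, tardiness 4
Job 3: 9→20, due 15, tardiness 5
Job 4: 20→29, due 9, tardiness 20
Sum = 0+4+5+20 = 29.
SPT (increasing processing time): Job 1 Job 2 Job 4 Job 3.
Job 1: 0→4, due 18, tardiness 0
Job 2: 4→9, due 5, tardiness 4
Job 4: 9→18, due 9, tardiness 9
Job 3: 18→29, due 15, tardiness 14
Sum = 0+4+9+14 = 27.
LPT (decreasing processing time): Job 3 Job 4 Job 2 Job 1.
Job 3: 0→11, due 15, tardiness 0
Job 4: 11→20, due 9, tardiness 11
Job 2: 20→25, due 5, tardiness 20
Job 1: 25→29, due 18, tardiness 11
Sum = 0+11+20+11 = 42.
FIFO 29, SPT 27, LPT 42 → minimum 27.

27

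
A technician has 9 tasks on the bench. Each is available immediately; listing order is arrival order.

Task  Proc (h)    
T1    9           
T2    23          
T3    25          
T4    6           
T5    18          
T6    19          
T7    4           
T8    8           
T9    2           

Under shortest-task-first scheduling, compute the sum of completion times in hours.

SPT (increasing processing time): T9 T7 T4 T8 T1 T5 T6 T2 T3.
T9: 0→2
T7: 2→6
T4: 6→12
T8: 12→20
T1: 20→29
T5: 29→47
T6: 47→66
T2: 66→89
T3: 89→114
Sum = 2+6+12+20+29+47+66+89+114 = 385.

385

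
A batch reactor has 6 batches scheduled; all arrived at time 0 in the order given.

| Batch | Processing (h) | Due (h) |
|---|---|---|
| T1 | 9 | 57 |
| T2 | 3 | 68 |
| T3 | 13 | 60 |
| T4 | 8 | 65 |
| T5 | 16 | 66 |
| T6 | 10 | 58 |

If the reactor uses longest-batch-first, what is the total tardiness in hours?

LPT (decreasing processing time): T5 T3 T6 T1 T4 T2.
T5: 0→16, due 66, tardiness 0
T3: 16→29, due 60, tardiness 0
T6: 29→39, due 58, tardiness 0
T1: 39→48, due 57, tardiness 0
T4: 48→56, due 65, tardiness 0
T2: 56→59, due 68, tardiness 0
Sum = 0+0+0+0+0+0 = 0.

0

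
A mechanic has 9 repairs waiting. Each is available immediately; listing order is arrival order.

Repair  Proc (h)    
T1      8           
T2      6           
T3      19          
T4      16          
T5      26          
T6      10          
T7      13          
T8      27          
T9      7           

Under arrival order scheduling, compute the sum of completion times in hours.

FIFO (arrival order): T1 T2 T3 T4 T5 T6 T7 T8 T9.
T1: 0→8
T2: 8→14
T3: 14→33
T4: 33→49
T5: 49→75
T6: 75→85
T7: 85→98
T8: 98→125
T9: 125→132
Sum = 8+14+33+49+75+85+98+125+132 = 619.

619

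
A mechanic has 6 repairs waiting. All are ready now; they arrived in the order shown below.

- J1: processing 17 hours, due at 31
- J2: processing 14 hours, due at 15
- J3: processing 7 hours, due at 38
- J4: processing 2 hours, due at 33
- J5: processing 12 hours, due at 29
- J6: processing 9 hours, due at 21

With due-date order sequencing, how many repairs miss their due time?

EDD (increasing due date): J2 J6 J5 J1 J4 J3.
J2: 0→14, due 15, tardiness 0
J6: 14→23, due 21, tardiness 2
J5: 23→35, due 29, tardiness 6
J1: 35→52, due 31, tardiness 21
J4: 52→54, due 33, tardiness 21
J3: 54→61, due 38, tardiness 23
Late repairs: 5.

5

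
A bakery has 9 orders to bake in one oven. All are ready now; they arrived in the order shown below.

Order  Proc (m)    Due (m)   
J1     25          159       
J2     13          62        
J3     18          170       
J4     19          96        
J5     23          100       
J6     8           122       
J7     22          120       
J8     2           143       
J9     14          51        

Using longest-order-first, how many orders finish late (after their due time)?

4

LPT (decreasing processing time): J1 J5 J7 J4 J3 J9 J2 J6 J8.
J1: 0→25, due 159, tardiness 0
J5: 25→48, due 100, tardiness 0
J7: 48→70, due 120, tardiness 0
J4: 70→89, due 96, tardiness 0
J3: 89→107, due 170, tardiness 0
J9: 107→121, due 51, tardiness 70
J2: 121→134, due 62, tardiness 72
J6: 134→142, due 122, tardiness 20
J8: 142→144, due 143, tardiness 1
Late orders: 4.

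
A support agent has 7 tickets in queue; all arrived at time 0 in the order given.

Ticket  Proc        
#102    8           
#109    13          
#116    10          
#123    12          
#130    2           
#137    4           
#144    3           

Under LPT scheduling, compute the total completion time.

LPT (decreasing processing time): #109 #123 #116 #102 #137 #144 #130.
#109: 0→13
#123: 13→25
#116: 25→35
#102: 35→43
#137: 43→47
#144: 47→50
#130: 50→52
Sum = 13+25+35+43+47+50+52 = 265.

265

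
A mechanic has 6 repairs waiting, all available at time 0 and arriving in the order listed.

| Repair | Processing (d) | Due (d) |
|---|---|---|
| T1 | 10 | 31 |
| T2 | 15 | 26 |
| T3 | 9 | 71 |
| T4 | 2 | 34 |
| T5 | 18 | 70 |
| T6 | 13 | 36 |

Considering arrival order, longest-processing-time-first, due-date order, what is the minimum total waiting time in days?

159

FIFO (arrival order): T1 T2 T3 T4 T5 T6.
T1: waits 0, runs 0→10
T2: waits 10, runs 10→25
T3: waits 25, runs 25→34
T4: waits 34, runs 34→36
T5: waits 36, runs 36→54
T6: waits 54, runs 54→67
Sum = 0+10+25+34+36+54 = 159.
LPT (decreasing processing time): T5 T2 T6 T1 T3 T4.
T5: waits 0, runs 0→18
T2: waits 18, runs 18→33
T6: waits 33, runs 33→46
T1: waits 46, runs 46→56
T3: waits 56, runs 56→65
T4: waits 65, runs 65→67
Sum = 0+18+33+46+56+65 = 218.
EDD (increasing due date): T2 T1 T4 T6 T5 T3.
T2: waits 0, runs 0→15
T1: waits 15, runs 15→25
T4: waits 25, runs 25→27
T6: waits 27, runs 27→40
T5: waits 40, runs 40→58
T3: waits 58, runs 58→67
Sum = 0+15+25+27+40+58 = 165.
FIFO 159, LPT 218, EDD 165 → minimum 159.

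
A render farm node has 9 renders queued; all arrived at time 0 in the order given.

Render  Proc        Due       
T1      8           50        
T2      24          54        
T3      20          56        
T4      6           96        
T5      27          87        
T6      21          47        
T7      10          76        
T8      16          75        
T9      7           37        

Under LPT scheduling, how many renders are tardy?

LPT (decreasing processing time): T5 T2 T6 T3 T8 T7 T1 T9 T4.
T5: 0→27, due 87, tardiness 0
T2: 27→51, due 54, tardiness 0
T6: 51→72, due 47, tardiness 25
T3: 72→92, due 56, tardiness 36
T8: 92→108, due 75, tardiness 33
T7: 108→118, due 76, tardiness 42
T1: 118→126, due 50, tardiness 76
T9: 126→133, due 37, tardiness 96
T4: 133→139, due 96, tardiness 43
Late renders: 7.

7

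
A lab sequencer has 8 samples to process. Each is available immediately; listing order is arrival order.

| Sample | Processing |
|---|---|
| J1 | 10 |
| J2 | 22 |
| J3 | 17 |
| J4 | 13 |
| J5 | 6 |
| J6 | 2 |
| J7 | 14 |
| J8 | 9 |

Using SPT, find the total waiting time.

SPT (increasing processing time): J6 J5 J8 J1 J4 J7 J3 J2.
J6: waits 0, runs 0→2
J5: waits 2, runs 2→8
J8: waits 8, runs 8→17
J1: waits 17, runs 17→27
J4: waits 27, runs 27→40
J7: waits 40, runs 40→54
J3: waits 54, runs 54→71
J2: waits 71, runs 71→93
Sum = 0+2+8+17+27+40+54+71 = 219.

219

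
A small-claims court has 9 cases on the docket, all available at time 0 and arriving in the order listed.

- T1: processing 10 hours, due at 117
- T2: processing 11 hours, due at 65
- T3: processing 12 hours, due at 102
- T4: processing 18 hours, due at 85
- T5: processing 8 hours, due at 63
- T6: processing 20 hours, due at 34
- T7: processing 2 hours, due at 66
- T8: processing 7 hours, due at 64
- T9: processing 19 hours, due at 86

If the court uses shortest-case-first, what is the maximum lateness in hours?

SPT (increasing processing time): T7 T8 T5 T1 T2 T3 T4 T9 T6.
T7: 0→2, due 66, lateness -64
T8: 2→9, due 64, lateness -55
T5: 9→17, due 63, lateness -46
T1: 17→27, due 117, lateness -90
T2: 27→38, due 65, lateness -27
T3: 38→50, due 102, lateness -52
T4: 50→68, due 85, lateness -17
T9: 68→87, due 86, lateness 1
T6: 87→107, due 34, lateness 73
Maximum = 73.

73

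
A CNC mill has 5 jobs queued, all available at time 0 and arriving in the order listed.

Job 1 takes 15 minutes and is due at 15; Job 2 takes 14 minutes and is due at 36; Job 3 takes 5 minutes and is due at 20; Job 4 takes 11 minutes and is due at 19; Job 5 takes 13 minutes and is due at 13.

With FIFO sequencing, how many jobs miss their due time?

3

FIFO (arrival order): Job 1 Job 2 Job 3 Job 4 Job 5.
Job 1: 0→15, due 15, tardiness 0
Job 2: 15→29, due 36, tardiness 0
Job 3: 29→34, due 20, tardiness 14
Job 4: 34→45, due 19, tardiness 26
Job 5: 45→58, due 13, tardiness 45
Late jobs: 3.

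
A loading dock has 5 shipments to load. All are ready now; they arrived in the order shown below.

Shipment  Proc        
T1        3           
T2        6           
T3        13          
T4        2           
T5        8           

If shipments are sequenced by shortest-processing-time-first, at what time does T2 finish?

11

SPT (increasing processing time): T4 T1 T2 T5 T3.
T4: 0→2
T1: 2→5
T2: 5→11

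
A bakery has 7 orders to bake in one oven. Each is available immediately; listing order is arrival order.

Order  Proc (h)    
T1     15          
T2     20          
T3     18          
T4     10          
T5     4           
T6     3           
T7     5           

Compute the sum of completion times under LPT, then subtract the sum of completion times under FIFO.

LPT (decreasing processing time): T2 T3 T1 T4 T7 T5 T6.
T2: 0→20
T3: 20→38
T1: 38→53
T4: 53→63
T7: 63→68
T5: 68→72
T6: 72→75
Sum = 20+38+53+63+68+72+75 = 389.
FIFO (arrival order): T1 T2 T3 T4 T5 T6 T7.
T1: 0→15
T2: 15→35
T3: 35→53
T4: 53→63
T5: 63→67
T6: 67→70
T7: 70→75
Sum = 15+35+53+63+67+70+75 = 378.
Difference = 389 − 378 = 11.

11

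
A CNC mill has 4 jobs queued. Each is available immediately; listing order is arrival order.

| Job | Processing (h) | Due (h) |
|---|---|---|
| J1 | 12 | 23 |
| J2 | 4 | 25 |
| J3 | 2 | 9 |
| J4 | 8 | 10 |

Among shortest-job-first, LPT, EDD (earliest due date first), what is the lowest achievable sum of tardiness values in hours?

1

SPT (increasing processing time): J3 J2 J4 J1.
J3: 0→2, due 9, tardiness 0
J2: 2→6, due 25, tardiness 0
J4: 6→14, due 10, tardiness 4
J1: 14→26, due 23, tardiness 3
Sum = 0+0+4+3 = 7.
LPT (decreasing processing time): J1 J4 J2 J3.
J1: 0→12, due 23, tardiness 0
J4: 12→20, due 10, tardiness 10
J2: 20→24, due 25, tardiness 0
J3: 24→26, due 9, tardiness 17
Sum = 0+10+0+17 = 27.
EDD (increasing due date): J3 J4 J1 J2.
J3: 0→2, due 9, tardiness 0
J4: 2→10, due 10, tardiness 0
J1: 10→22, due 23, tardiness 0
J2: 22→26, due 25, tardiness 1
Sum = 0+0+0+1 = 1.
SPT 7, LPT 27, EDD 1 → minimum 1.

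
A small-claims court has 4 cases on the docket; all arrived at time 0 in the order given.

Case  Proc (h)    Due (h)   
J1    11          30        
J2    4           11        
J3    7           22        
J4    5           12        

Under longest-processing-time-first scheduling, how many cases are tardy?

LPT (decreasing processing time): J1 J3 J4 J2.
J1: 0→11, due 30, tardiness 0
J3: 11→18, due 22, tardiness 0
J4: 18→23, due 12, tardiness 11
J2: 23→27, due 11, tardiness 16
Late cases: 2.

2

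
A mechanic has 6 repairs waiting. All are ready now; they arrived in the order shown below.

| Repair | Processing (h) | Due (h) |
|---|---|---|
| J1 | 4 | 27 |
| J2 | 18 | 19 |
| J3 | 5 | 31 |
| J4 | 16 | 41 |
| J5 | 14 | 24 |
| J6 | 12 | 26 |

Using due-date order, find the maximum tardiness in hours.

28

EDD (increasing due date): J2 J5 J6 J1 J3 J4.
J2: 0→18, due 19, tardiness 0
J5: 18→32, due 24, tardiness 8
J6: 32→44, due 26, tardiness 18
J1: 44→48, due 27, tardiness 21
J3: 48→53, due 31, tardiness 22
J4: 53→69, due 41, tardiness 28
Maximum = 28.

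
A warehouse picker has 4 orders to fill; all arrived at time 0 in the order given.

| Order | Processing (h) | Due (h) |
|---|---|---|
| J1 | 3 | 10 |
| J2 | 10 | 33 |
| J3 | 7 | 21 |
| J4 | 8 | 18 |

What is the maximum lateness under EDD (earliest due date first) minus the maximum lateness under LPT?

-21

EDD (increasing due date): J1 J4 J3 J2.
J1: 0→3, due 10, lateness -7
J4: 3→11, due 18, lateness -7
J3: 11→18, due 21, lateness -3
J2: 18→28, due 33, lateness -5
Maximum = -3.
LPT (decreasing processing time): J2 J4 J3 J1.
J2: 0→10, due 33, lateness -23
J4: 10→18, due 18, lateness 0
J3: 18→25, due 21, lateness 4
J1: 25→28, due 10, lateness 18
Maximum = 18.
Difference = -3 − 18 = -21.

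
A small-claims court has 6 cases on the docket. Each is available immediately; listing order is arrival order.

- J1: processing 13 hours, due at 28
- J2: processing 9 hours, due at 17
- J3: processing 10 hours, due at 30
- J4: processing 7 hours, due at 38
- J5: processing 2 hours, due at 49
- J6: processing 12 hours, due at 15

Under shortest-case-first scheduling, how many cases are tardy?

3

SPT (increasing processing time): J5 J4 J2 J3 J6 J1.
J5: 0→2, due 49, tardiness 0
J4: 2→9, due 38, tardiness 0
J2: 9→18, due 17, tardiness 1
J3: 18→28, due 30, tardiness 0
J6: 28→40, due 15, tardiness 25
J1: 40→53, due 28, tardiness 25
Late cases: 3.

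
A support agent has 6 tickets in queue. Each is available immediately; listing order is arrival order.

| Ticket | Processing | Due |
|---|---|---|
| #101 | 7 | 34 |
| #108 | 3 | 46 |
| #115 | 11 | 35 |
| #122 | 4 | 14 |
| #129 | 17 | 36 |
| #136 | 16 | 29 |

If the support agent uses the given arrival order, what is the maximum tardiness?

FIFO (arrival order): #101 #108 #115 #122 #129 #136.
#101: 0→7, due 34, tardiness 0
#108: 7→10, due 46, tardiness 0
#115: 10→21, due 35, tardiness 0
#122: 21→25, due 14, tardiness 11
#129: 25→42, due 36, tardiness 6
#136: 42→58, due 29, tardiness 29
Maximum = 29.

29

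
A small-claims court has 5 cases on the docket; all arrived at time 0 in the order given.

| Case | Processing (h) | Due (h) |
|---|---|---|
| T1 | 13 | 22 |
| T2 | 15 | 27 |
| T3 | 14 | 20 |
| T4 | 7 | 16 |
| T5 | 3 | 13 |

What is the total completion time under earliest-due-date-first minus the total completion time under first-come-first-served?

-58

EDD (increasing due date): T5 T4 T3 T1 T2.
T5: 0→3
T4: 3→10
T3: 10→24
T1: 24→37
T2: 37→52
Sum = 3+10+24+37+52 = 126.
FIFO (arrival order): T1 T2 T3 T4 T5.
T1: 0→13
T2: 13→28
T3: 28→42
T4: 42→49
T5: 49→52
Sum = 13+28+42+49+52 = 184.
Difference = 126 − 184 = -58.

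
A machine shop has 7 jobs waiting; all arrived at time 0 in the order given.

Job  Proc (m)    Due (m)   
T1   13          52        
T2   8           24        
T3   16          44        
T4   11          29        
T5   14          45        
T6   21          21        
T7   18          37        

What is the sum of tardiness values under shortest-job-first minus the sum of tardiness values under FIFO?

SPT (increasing processing time): T2 T4 T1 T5 T3 T7 T6.
T2: 0→8, due 24, tardiness 0
T4: 8→19, due 29, tardiness 0
T1: 19→32, due 52, tardiness 0
T5: 32→46, due 45, tardiness 1
T3: 46→62, due 44, tardiness 18
T7: 62→80, due 37, tardiness 43
T6: 80→101, due 21, tardiness 80
Sum = 0+0+0+1+18+43+80 = 142.
FIFO (arrival order): T1 T2 T3 T4 T5 T6 T7.
T1: 0→13, due 52, tardiness 0
T2: 13→21, due 24, tardiness 0
T3: 21→37, due 44, tardiness 0
T4: 37→48, due 29, tardiness 19
T5: 48→62, due 45, tardiness 17
T6: 62→83, due 21, tardiness 62
T7: 83→101, due 37, tardiness 64
Sum = 0+0+0+19+17+62+64 = 162.
Difference = 142 − 162 = -20.

-20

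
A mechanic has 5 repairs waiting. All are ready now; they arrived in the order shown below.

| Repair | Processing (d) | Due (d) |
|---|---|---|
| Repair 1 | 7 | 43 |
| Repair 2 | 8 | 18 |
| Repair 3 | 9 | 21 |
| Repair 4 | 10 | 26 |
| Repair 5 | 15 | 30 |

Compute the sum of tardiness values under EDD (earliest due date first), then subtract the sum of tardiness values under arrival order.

EDD (increasing due date): Repair 2 Repair 3 Repair 4 Repair 5 Repair 1.
Repair 2: 0→8, due 18, tardiness 0
Repair 3: 8→17, due 21, tardiness 0
Repair 4: 17→27, due 26, tardiness 1
Repair 5: 27→42, due 30, tardiness 12
Repair 1: 42→49, due 43, tardiness 6
Sum = 0+0+1+12+6 = 19.
FIFO (arrival order): Repair 1 Repair 2 Repair 3 Repair 4 Repair 5.
Repair 1: 0→7, due 43, tardiness 0
Repair 2: 7→15, due 18, tardiness 0
Repair 3: 15→24, due 21, tardiness 3
Repair 4: 24→34, due 26, tardiness 8
Repair 5: 34→49, due 30, tardiness 19
Sum = 0+0+3+8+19 = 30.
Difference = 19 − 30 = -11.

-11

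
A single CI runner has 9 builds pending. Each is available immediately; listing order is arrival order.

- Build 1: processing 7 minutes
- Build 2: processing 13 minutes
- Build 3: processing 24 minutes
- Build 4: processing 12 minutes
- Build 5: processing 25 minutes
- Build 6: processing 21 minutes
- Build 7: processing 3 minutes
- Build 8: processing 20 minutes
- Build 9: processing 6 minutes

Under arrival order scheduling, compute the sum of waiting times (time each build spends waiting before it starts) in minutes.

540

FIFO (arrival order): Build 1 Build 2 Build 3 Build 4 Build 5 Build 6 Build 7 Build 8 Build 9.
Build 1: waits 0, runs 0→7
Build 2: waits 7, runs 7→20
Build 3: waits 20, runs 20→44
Build 4: waits 44, runs 44→56
Build 5: waits 56, runs 56→81
Build 6: waits 81, runs 81→102
Build 7: waits 102, runs 102→105
Build 8: waits 105, runs 105→125
Build 9: waits 125, runs 125→131
Sum = 0+7+20+44+56+81+102+105+125 = 540.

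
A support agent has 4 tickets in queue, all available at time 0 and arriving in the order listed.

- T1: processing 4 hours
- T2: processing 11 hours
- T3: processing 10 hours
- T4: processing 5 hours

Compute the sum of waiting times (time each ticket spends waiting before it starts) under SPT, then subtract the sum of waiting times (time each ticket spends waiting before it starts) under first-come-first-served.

SPT (increasing processing time): T1 T4 T3 T2.
T1: waits 0, runs 0→4
T4: waits 4, runs 4→9
T3: waits 9, runs 9→19
T2: waits 19, runs 19→30
Sum = 0+4+9+19 = 32.
FIFO (arrival order): T1 T2 T3 T4.
T1: waits 0, runs 0→4
T2: waits 4, runs 4→15
T3: waits 15, runs 15→25
T4: waits 25, runs 25→30
Sum = 0+4+15+25 = 44.
Difference = 32 − 44 = -12.

-12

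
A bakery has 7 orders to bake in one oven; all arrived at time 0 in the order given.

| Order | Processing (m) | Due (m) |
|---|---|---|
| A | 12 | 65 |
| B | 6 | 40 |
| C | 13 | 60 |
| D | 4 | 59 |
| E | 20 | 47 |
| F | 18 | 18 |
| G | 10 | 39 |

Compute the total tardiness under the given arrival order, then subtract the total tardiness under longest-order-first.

-10

FIFO (arrival order): A B C D E F G.
A: 0→12, due 65, tardiness 0
B: 12→18, due 40, tardiness 0
C: 18→31, due 60, tardiness 0
D: 31→35, due 59, tardiness 0
E: 35→55, due 47, tardiness 8
F: 55→73, due 18, tardiness 55
G: 73→83, due 39, tardiness 44
Sum = 0+0+0+0+8+55+44 = 107.
LPT (decreasing processing time): E F C A G B D.
E: 0→20, due 47, tardiness 0
F: 20→38, due 18, tardiness 20
C: 38→51, due 60, tardiness 0
A: 51→63, due 65, tardiness 0
G: 63→73, due 39, tardiness 34
B: 73→79, due 40, tardiness 39
D: 79→83, due 59, tardiness 24
Sum = 0+20+0+0+34+39+24 = 117.
Difference = 107 − 117 = -10.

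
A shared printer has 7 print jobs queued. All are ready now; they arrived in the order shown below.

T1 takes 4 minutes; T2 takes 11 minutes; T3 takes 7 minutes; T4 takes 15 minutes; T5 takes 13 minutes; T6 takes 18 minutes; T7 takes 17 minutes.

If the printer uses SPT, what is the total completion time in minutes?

274

SPT (increasing processing time): T1 T3 T2 T5 T4 T7 T6.
T1: 0→4
T3: 4→11
T2: 11→22
T5: 22→35
T4: 35→50
T7: 50→67
T6: 67→85
Sum = 4+11+22+35+50+67+85 = 274.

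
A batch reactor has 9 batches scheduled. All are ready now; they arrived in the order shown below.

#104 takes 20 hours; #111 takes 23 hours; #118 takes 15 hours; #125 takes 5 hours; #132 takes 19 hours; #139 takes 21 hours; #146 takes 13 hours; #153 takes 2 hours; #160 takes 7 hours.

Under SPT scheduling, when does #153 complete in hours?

SPT (increasing processing time): #153 #125 #160 #146 #118 #132 #104 #139 #111.
#153: 0→2

2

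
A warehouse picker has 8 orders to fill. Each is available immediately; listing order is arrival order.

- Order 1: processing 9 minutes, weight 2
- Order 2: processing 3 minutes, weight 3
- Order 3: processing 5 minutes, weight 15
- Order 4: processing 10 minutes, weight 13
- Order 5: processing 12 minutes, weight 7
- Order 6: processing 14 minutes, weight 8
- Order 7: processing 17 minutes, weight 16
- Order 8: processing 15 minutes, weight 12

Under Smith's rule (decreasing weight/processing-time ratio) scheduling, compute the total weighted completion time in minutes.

WSPT (decreasing weight/processing-time ratio): Order 3 Order 4 Order 2 Order 7 Order 8 Order 5 Order 6 Order 1.
Order 3: finishes 5, weight 15, w·C = 75
Order 4: finishes 15, weight 13, w·C = 195
Order 2: finishes 18, weight 3, w·C = 54
Order 7: finishes 35, weight 16, w·C = 560
Order 8: finishes 50, weight 12, w·C = 600
Order 5: finishes 62, weight 7, w·C = 434
Order 6: finishes 76, weight 8, w·C = 608
Order 1: finishes 85, weight 2, w·C = 170
Sum = 75+195+54+560+600+434+608+170 = 2696.

2696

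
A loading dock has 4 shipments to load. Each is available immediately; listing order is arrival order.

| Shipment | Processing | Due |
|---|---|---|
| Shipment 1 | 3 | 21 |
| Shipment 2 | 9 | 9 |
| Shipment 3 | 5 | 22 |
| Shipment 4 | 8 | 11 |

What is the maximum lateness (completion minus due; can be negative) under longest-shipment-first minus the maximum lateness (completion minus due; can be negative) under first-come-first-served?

-8

LPT (decreasing processing time): Shipment 2 Shipment 4 Shipment 3 Shipment 1.
Shipment 2: 0→9, due 9, lateness 0
Shipment 4: 9→17, due 11, lateness 6
Shipment 3: 17→22, due 22, lateness 0
Shipment 1: 22→25, due 21, lateness 4
Maximum = 6.
FIFO (arrival order): Shipment 1 Shipment 2 Shipment 3 Shipment 4.
Shipment 1: 0→3, due 21, lateness -18
Shipment 2: 3→12, due 9, lateness 3
Shipment 3: 12→17, due 22, lateness -5
Shipment 4: 17→25, due 11, lateness 14
Maximum = 14.
Difference = 6 − 14 = -8.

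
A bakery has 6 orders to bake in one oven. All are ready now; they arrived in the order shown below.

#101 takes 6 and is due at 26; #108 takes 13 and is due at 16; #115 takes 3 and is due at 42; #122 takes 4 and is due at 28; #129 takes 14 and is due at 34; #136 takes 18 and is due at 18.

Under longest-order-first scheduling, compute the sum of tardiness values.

LPT (decreasing processing time): #136 #129 #108 #101 #122 #115.
#136: 0→18, due 18, tardiness 0
#129: 18→32, due 34, tardiness 0
#108: 32→45, due 16, tardiness 29
#101: 45→51, due 26, tardiness 25
#122: 51→55, due 28, tardiness 27
#115: 55→58, due 42, tardiness 16
Sum = 0+0+29+25+27+16 = 97.

97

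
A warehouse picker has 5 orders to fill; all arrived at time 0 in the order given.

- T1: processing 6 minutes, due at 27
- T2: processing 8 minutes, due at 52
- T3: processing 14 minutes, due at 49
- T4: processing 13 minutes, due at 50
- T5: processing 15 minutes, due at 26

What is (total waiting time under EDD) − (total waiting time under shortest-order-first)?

31

EDD (increasing due date): T5 T1 T3 T4 T2.
T5: waits 0, runs 0→15
T1: waits 15, runs 15→21
T3: waits 21, runs 21→35
T4: waits 35, runs 35→48
T2: waits 48, runs 48→56
Sum = 0+15+21+35+48 = 119.
SPT (increasing processing time): T1 T2 T4 T3 T5.
T1: waits 0, runs 0→6
T2: waits 6, runs 6→14
T4: waits 14, runs 14→27
T3: waits 27, runs 27→41
T5: waits 41, runs 41→56
Sum = 0+6+14+27+41 = 88.
Difference = 119 − 88 = 31.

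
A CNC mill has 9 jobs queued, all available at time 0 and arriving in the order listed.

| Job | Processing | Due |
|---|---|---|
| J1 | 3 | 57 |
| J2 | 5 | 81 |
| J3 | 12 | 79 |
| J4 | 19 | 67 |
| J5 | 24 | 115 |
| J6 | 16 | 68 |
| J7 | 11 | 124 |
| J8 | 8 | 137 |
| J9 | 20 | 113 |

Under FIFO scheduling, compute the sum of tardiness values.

FIFO (arrival order): J1 J2 J3 J4 J5 J6 J7 J8 J9.
J1: 0→3, due 57, tardiness 0
J2: 3→8, due 81, tardiness 0
J3: 8→20, due 79, tardiness 0
J4: 20→39, due 67, tardiness 0
J5: 39→63, due 115, tardiness 0
J6: 63→79, due 68, tardiness 11
J7: 79→90, due 124, tardiness 0
J8: 90→98, due 137, tardiness 0
J9: 98→118, due 113, tardiness 5
Sum = 0+0+0+0+0+11+0+0+5 = 16.

16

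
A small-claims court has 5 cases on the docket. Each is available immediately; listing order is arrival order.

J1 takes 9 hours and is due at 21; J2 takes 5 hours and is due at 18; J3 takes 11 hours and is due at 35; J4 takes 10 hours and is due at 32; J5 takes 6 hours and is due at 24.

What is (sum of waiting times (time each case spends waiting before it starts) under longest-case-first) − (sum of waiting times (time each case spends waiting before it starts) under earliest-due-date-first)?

29

LPT (decreasing processing time): J3 J4 J1 J5 J2.
J3: waits 0, runs 0→11
J4: waits 11, runs 11→21
J1: waits 21, runs 21→30
J5: waits 30, runs 30→36
J2: waits 36, runs 36→41
Sum = 0+11+21+30+36 = 98.
EDD (increasing due date): J2 J1 J5 J4 J3.
J2: waits 0, runs 0→5
J1: waits 5, runs 5→14
J5: waits 14, runs 14→20
J4: waits 20, runs 20→30
J3: waits 30, runs 30→41
Sum = 0+5+14+20+30 = 69.
Difference = 98 − 69 = 29.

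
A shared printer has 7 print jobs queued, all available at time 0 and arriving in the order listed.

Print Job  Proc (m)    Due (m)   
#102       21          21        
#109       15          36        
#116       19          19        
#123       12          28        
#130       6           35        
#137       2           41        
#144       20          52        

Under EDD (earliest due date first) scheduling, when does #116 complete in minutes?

EDD (increasing due date): #116 #102 #123 #130 #109 #137 #144.
#116: 0→19

19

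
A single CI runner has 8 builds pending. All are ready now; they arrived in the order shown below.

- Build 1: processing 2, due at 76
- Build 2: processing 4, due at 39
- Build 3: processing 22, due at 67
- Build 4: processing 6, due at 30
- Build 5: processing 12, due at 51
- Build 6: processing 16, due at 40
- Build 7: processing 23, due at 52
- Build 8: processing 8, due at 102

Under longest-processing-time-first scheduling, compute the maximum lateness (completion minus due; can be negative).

LPT (decreasing processing time): Build 7 Build 3 Build 6 Build 5 Build 8 Build 4 Build 2 Build 1.
Build 7: 0→23, due 52, lateness -29
Build 3: 23→45, due 67, lateness -22
Build 6: 45→61, due 40, lateness 21
Build 5: 61→73, due 51, lateness 22
Build 8: 73→81, due 102, lateness -21
Build 4: 81→87, due 30, lateness 57
Build 2: 87→91, due 39, lateness 52
Build 1: 91→93, due 76, lateness 17
Maximum = 57.

57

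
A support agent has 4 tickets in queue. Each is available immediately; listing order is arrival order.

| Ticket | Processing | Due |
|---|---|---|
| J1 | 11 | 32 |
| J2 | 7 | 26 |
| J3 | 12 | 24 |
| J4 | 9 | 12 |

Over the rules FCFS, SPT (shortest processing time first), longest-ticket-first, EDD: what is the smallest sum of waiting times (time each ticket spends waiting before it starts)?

FIFO (arrival order): J1 J2 J3 J4.
J1: waits 0, runs 0→11
J2: waits 11, runs 11→18
J3: waits 18, runs 18→30
J4: waits 30, runs 30→39
Sum = 0+11+18+30 = 59.
SPT (increasing processing time): J2 J4 J1 J3.
J2: waits 0, runs 0→7
J4: waits 7, runs 7→16
J1: waits 16, runs 16→27
J3: waits 27, runs 27→39
Sum = 0+7+16+27 = 50.
LPT (decreasing processing time): J3 J1 J4 J2.
J3: waits 0, runs 0→12
J1: waits 12, runs 12→23
J4: waits 23, runs 23→32
J2: waits 32, runs 32→39
Sum = 0+12+23+32 = 67.
EDD (increasing due date): J4 J3 J2 J1.
J4: waits 0, runs 0→9
J3: waits 9, runs 9→21
J2: waits 21, runs 21→28
J1: waits 28, runs 28→39
Sum = 0+9+21+28 = 58.
FIFO 59, SPT 50, LPT 67, EDD 58 → minimum 50.

50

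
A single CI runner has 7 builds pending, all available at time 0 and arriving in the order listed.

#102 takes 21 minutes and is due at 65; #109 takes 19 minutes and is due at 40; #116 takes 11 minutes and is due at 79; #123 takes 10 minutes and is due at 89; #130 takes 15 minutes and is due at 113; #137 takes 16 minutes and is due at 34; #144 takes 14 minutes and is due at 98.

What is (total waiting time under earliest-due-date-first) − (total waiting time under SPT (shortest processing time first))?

EDD (increasing due date): #137 #109 #102 #116 #123 #144 #130.
#137: waits 0, runs 0→16
#109: waits 16, runs 16→35
#102: waits 35, runs 35→56
#116: waits 56, runs 56→67
#123: waits 67, runs 67→77
#144: waits 77, runs 77→91
#130: waits 91, runs 91→106
Sum = 0+16+35+56+67+77+91 = 342.
SPT (increasing processing time): #123 #116 #144 #130 #137 #109 #102.
#123: waits 0, runs 0→10
#116: waits 10, runs 10→21
#144: waits 21, runs 21→35
#130: waits 35, runs 35→50
#137: waits 50, runs 50→66
#109: waits 66, runs 66→85
#102: waits 85, runs 85→106
Sum = 0+10+21+35+50+66+85 = 267.
Difference = 342 − 267 = 75.

75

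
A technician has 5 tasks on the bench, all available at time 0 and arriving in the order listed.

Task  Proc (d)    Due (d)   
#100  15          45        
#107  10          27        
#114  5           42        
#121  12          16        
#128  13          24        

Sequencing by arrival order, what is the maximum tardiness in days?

31

FIFO (arrival order): #100 #107 #114 #121 #128.
#100: 0→15, due 45, tardiness 0
#107: 15→25, due 27, tardiness 0
#114: 25→30, due 42, tardiness 0
#121: 30→42, due 16, tardiness 26
#128: 42→55, due 24, tardiness 31
Maximum = 31.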